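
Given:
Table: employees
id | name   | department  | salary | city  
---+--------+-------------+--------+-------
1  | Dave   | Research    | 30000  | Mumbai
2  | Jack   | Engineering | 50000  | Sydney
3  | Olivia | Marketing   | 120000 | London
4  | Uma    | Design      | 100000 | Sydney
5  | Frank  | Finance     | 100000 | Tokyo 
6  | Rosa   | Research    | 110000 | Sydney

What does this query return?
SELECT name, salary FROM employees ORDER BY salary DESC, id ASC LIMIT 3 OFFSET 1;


Sort by salary DESC (id ASC tiebreak), then skip 1 and take 3
Rows 2 through 4

3 rows:
Rosa, 110000
Uma, 100000
Frank, 100000


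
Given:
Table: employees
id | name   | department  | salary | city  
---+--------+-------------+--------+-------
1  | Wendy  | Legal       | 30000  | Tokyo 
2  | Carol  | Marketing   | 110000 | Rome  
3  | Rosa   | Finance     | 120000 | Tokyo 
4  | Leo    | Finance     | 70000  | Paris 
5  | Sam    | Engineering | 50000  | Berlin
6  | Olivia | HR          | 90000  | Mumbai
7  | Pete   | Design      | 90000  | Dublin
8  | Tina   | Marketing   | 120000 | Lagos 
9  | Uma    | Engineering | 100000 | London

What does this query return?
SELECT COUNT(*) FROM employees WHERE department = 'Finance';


Counting rows where department = 'Finance'
  Rosa -> MATCH
  Leo -> MATCH


2


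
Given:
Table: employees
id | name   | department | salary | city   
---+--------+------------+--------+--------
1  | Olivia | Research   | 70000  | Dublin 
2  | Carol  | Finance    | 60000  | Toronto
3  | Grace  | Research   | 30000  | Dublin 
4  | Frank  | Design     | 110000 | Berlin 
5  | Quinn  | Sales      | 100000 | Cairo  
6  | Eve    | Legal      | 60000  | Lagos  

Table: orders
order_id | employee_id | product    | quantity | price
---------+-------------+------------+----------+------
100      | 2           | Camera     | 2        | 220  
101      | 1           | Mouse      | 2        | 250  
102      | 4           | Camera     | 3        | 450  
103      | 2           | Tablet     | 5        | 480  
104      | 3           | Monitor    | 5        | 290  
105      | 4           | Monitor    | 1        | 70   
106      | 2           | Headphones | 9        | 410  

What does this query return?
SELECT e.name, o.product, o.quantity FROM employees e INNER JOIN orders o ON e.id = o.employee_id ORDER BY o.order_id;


Joining employees.id = orders.employee_id:
  employee Carol (id=2) -> order Camera
  employee Olivia (id=1) -> order Mouse
  employee Frank (id=4) -> order Camera
  employee Carol (id=2) -> order Tablet
  employee Grace (id=3) -> order Monitor
  employee Frank (id=4) -> order Monitor
  employee Carol (id=2) -> order Headphones


7 rows:
Carol, Camera, 2
Olivia, Mouse, 2
Frank, Camera, 3
Carol, Tablet, 5
Grace, Monitor, 5
Frank, Monitor, 1
Carol, Headphones, 9


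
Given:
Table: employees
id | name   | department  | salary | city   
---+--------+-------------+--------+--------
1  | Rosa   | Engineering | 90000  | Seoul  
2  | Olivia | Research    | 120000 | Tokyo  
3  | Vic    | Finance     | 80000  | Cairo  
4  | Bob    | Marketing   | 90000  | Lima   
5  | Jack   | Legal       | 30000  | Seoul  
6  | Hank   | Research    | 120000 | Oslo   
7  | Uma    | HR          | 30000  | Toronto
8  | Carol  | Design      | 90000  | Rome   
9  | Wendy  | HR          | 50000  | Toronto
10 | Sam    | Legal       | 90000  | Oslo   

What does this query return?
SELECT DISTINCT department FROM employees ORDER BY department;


All 'department' values (row order): Engineering, Research, Finance, Marketing, Legal, Research, HR, Design, HR, Legal
Removing duplicates leaves 7 unique value(s).

7 values:
Design
Engineering
Finance
HR
Legal
Marketing
Research


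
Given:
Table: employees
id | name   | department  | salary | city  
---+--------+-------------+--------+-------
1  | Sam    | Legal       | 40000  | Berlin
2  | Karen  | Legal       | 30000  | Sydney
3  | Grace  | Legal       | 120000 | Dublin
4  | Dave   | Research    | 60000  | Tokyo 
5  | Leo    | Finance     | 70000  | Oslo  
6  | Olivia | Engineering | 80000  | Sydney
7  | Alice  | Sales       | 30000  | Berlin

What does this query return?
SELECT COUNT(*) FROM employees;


COUNT(*) counts all rows

7


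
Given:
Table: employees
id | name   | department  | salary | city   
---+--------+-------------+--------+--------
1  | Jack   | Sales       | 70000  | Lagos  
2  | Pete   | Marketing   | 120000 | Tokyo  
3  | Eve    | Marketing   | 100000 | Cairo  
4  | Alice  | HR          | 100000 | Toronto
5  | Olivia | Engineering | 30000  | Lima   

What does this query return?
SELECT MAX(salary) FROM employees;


Salaries: 70000, 120000, 100000, 100000, 30000
MAX = 120000

120000


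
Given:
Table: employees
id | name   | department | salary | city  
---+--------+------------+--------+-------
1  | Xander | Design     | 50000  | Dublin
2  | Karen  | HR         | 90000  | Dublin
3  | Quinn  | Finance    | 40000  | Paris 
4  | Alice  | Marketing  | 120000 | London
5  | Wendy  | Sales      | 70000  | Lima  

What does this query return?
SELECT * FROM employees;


SELECT * returns all 5 rows with all columns

5 rows:
1, Xander, Design, 50000, Dublin
2, Karen, HR, 90000, Dublin
3, Quinn, Finance, 40000, Paris
4, Alice, Marketing, 120000, London
5, Wendy, Sales, 70000, Lima


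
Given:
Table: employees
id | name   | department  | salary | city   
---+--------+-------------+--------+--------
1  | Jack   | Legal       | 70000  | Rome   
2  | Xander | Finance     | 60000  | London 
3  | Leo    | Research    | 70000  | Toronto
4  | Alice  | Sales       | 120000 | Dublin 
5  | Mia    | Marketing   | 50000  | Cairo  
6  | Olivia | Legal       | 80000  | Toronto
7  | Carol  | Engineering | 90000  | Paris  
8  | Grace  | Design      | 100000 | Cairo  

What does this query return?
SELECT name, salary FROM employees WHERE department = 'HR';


Filtering: department = 'HR'
Matching rows: 0

Empty result set (0 rows)


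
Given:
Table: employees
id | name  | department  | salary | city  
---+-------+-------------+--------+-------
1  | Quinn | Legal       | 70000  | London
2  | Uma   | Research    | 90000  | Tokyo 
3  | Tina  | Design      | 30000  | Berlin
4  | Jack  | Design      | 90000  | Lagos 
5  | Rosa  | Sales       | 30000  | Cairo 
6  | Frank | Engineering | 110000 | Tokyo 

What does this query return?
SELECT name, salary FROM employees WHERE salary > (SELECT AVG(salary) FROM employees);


Subquery: AVG(salary) = 70000.0
Filtering: salary > 70000.0
  Uma (90000) -> MATCH
  Jack (90000) -> MATCH
  Frank (110000) -> MATCH


3 rows:
Uma, 90000
Jack, 90000
Frank, 110000


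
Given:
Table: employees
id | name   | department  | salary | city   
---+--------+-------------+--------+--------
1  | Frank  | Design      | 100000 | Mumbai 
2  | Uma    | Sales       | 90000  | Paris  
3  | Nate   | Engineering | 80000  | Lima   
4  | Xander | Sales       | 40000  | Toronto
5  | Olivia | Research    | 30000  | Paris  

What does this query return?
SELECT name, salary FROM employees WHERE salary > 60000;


Filtering: salary > 60000
Matching: 3 rows

3 rows:
Frank, 100000
Uma, 90000
Nate, 80000


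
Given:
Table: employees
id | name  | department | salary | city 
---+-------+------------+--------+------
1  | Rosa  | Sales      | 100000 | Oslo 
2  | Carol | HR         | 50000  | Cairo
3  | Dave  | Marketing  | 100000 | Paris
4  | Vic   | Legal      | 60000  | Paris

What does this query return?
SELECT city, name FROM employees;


Projecting columns: city, name

4 rows:
Oslo, Rosa
Cairo, Carol
Paris, Dave
Paris, Vic


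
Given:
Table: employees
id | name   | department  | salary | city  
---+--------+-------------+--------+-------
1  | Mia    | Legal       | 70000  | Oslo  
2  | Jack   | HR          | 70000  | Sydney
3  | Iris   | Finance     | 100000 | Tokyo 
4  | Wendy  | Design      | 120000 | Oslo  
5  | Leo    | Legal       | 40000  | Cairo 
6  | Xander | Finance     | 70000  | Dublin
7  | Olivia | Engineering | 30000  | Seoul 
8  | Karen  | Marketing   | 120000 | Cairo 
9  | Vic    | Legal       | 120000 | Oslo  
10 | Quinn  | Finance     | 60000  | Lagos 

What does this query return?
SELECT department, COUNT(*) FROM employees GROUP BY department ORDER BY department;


Assigning each row to its department group:
  Mia -> Legal
  Jack -> HR
  Iris -> Finance
  Wendy -> Design
  Leo -> Legal
  Xander -> Finance
  Olivia -> Engineering
  Karen -> Marketing
  Vic -> Legal
  Quinn -> Finance


6 groups:
Design, 1
Engineering, 1
Finance, 3
HR, 1
Legal, 3
Marketing, 1


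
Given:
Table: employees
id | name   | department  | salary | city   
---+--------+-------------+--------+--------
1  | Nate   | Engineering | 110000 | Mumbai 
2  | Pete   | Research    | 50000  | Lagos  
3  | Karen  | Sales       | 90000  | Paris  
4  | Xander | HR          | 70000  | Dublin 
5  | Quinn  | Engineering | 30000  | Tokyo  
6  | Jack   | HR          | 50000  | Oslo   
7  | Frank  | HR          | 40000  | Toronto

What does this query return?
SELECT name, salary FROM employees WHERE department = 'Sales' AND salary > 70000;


Filtering: department = 'Sales' AND salary > 70000
Matching: 1 rows

1 rows:
Karen, 90000


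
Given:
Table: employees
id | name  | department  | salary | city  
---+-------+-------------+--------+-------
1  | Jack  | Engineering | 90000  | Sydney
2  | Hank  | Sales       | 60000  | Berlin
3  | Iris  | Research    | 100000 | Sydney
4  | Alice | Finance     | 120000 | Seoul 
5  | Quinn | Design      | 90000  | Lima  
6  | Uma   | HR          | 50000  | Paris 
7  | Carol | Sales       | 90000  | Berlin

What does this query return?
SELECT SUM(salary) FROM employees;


SUM(salary) = 90000 + 60000 + 100000 + 120000 + 90000 + 50000 + 90000 = 600000

600000


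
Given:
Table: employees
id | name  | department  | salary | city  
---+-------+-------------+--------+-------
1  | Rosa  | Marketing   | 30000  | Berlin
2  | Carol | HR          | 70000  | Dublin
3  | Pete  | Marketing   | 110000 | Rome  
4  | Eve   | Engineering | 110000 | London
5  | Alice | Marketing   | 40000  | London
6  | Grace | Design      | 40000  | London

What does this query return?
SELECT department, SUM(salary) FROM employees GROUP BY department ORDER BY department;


Summing salary within each department:
  Design: 40000 = 40000
  Engineering: 110000 = 110000
  HR: 70000 = 70000
  Marketing: 30000 + 110000 + 40000 = 180000


4 groups:
Design, 40000
Engineering, 110000
HR, 70000
Marketing, 180000


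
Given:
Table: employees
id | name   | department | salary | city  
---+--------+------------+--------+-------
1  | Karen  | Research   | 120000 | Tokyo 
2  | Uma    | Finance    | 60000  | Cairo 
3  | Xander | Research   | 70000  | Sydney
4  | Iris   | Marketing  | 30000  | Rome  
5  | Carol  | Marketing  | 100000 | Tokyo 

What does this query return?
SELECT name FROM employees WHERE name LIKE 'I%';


LIKE 'I%' matches names starting with 'I'
Matching: 1

1 rows:
Iris


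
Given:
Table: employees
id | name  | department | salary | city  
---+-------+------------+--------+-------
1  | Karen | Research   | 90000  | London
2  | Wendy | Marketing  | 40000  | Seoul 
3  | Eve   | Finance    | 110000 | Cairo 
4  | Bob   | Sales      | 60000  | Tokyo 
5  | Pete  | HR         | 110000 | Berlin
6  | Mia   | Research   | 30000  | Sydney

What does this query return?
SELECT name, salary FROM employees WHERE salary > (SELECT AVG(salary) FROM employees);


Subquery: AVG(salary) = 73333.33
Filtering: salary > 73333.33
  Karen (90000) -> MATCH
  Eve (110000) -> MATCH
  Pete (110000) -> MATCH


3 rows:
Karen, 90000
Eve, 110000
Pete, 110000


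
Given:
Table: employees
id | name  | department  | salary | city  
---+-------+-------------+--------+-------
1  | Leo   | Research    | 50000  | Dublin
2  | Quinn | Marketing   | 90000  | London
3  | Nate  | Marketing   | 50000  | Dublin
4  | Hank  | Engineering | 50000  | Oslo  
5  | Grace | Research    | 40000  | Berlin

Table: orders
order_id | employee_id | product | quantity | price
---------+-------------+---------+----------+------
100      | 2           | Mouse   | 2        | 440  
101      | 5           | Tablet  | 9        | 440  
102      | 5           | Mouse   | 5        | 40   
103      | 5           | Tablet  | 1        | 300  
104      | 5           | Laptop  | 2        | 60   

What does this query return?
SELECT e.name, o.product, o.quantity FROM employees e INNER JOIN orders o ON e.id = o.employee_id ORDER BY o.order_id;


Joining employees.id = orders.employee_id:
  employee Quinn (id=2) -> order Mouse
  employee Grace (id=5) -> order Tablet
  employee Grace (id=5) -> order Mouse
  employee Grace (id=5) -> order Tablet
  employee Grace (id=5) -> order Laptop


5 rows:
Quinn, Mouse, 2
Grace, Tablet, 9
Grace, Mouse, 5
Grace, Tablet, 1
Grace, Laptop, 2


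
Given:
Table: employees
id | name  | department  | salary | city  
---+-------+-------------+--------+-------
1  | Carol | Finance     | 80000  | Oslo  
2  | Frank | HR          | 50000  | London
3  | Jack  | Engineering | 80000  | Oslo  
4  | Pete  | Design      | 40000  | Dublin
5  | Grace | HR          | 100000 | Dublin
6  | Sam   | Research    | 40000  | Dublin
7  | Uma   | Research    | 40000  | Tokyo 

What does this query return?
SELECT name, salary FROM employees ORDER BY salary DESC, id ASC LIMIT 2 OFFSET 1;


Sort by salary DESC (id ASC tiebreak), then skip 1 and take 2
Rows 2 through 3

2 rows:
Carol, 80000
Jack, 80000


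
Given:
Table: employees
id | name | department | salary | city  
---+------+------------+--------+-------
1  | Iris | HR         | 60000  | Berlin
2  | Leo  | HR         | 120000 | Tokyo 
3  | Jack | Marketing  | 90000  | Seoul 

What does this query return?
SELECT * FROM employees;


SELECT * returns all 3 rows with all columns

3 rows:
1, Iris, HR, 60000, Berlin
2, Leo, HR, 120000, Tokyo
3, Jack, Marketing, 90000, Seoul


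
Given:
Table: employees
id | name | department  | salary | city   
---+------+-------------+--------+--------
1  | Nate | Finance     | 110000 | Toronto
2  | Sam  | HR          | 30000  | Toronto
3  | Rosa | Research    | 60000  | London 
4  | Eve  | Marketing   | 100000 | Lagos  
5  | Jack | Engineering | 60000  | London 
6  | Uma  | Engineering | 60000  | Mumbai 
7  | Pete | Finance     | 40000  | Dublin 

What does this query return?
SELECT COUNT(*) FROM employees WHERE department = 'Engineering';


Counting rows where department = 'Engineering'
  Jack -> MATCH
  Uma -> MATCH


2


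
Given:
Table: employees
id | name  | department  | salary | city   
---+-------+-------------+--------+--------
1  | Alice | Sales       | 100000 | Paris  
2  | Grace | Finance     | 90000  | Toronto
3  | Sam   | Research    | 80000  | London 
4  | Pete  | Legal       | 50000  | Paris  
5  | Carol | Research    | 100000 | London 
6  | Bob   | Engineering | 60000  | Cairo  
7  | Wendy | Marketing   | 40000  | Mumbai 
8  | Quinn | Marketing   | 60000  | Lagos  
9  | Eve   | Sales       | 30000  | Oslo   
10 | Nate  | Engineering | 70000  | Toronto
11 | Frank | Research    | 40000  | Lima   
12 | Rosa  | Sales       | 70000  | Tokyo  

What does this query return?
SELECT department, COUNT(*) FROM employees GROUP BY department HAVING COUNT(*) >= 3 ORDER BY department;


Groups with count >= 3:
  Research: 3 -> PASS
  Sales: 3 -> PASS
  Engineering: 2 -> filtered out
  Finance: 1 -> filtered out
  Legal: 1 -> filtered out
  Marketing: 2 -> filtered out


2 groups:
Research, 3
Sales, 3


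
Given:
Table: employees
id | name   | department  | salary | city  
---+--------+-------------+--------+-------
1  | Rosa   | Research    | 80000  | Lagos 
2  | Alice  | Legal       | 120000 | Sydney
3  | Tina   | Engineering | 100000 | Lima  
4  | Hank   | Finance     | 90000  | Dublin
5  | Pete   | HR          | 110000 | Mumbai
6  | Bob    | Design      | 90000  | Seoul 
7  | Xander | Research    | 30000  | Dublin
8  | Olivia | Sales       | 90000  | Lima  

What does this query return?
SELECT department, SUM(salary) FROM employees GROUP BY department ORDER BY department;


Summing salary within each department:
  Design: 90000 = 90000
  Engineering: 100000 = 100000
  Finance: 90000 = 90000
  HR: 110000 = 110000
  Legal: 120000 = 120000
  Research: 80000 + 30000 = 110000
  Sales: 90000 = 90000


7 groups:
Design, 90000
Engineering, 100000
Finance, 90000
HR, 110000
Legal, 120000
Research, 110000
Sales, 90000


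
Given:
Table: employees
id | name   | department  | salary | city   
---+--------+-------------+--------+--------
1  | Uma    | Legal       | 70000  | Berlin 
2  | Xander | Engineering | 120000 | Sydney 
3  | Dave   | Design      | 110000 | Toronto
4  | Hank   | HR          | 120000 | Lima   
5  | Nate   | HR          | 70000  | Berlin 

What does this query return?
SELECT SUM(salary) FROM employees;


SUM(salary) = 70000 + 120000 + 110000 + 120000 + 70000 = 490000

490000


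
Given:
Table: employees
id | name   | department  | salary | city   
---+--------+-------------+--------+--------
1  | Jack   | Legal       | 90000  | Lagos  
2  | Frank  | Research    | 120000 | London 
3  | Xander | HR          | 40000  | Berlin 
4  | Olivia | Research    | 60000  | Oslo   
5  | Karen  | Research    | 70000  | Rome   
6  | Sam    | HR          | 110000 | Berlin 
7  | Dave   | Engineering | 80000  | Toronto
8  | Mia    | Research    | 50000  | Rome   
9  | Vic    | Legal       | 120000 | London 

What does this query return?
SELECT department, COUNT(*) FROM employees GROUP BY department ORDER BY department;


Assigning each row to its department group:
  Jack -> Legal
  Frank -> Research
  Xander -> HR
  Olivia -> Research
  Karen -> Research
  Sam -> HR
  Dave -> Engineering
  Mia -> Research
  Vic -> Legal


4 groups:
Engineering, 1
HR, 2
Legal, 2
Research, 4


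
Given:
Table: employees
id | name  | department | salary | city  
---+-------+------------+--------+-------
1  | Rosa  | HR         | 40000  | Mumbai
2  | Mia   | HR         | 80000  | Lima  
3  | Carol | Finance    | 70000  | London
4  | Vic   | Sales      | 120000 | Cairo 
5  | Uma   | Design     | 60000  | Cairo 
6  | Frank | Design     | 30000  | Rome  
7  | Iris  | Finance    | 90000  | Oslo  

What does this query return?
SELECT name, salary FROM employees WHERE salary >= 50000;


Filtering: salary >= 50000
Matching: 5 rows

5 rows:
Mia, 80000
Carol, 70000
Vic, 120000
Uma, 60000
Iris, 90000


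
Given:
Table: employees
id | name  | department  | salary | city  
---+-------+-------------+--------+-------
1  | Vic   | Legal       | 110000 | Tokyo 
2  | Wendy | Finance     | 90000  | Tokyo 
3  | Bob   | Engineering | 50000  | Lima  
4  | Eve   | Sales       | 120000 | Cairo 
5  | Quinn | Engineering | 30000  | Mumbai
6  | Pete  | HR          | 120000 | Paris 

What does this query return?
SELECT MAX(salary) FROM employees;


Salaries: 110000, 90000, 50000, 120000, 30000, 120000
MAX = 120000

120000


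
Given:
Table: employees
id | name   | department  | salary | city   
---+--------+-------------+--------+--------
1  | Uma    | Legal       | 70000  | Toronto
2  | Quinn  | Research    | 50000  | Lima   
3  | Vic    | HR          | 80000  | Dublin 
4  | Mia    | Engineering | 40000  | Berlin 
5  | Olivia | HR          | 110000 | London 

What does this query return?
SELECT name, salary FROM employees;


Projecting columns: name, salary

5 rows:
Uma, 70000
Quinn, 50000
Vic, 80000
Mia, 40000
Olivia, 110000


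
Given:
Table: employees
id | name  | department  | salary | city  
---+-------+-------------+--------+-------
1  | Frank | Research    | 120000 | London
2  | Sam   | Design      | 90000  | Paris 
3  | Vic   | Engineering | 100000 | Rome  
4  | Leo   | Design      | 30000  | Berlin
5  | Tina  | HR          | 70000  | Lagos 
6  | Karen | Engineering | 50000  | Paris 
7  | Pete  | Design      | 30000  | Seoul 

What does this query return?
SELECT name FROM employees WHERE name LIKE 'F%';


LIKE 'F%' matches names starting with 'F'
Matching: 1

1 rows:
Frank


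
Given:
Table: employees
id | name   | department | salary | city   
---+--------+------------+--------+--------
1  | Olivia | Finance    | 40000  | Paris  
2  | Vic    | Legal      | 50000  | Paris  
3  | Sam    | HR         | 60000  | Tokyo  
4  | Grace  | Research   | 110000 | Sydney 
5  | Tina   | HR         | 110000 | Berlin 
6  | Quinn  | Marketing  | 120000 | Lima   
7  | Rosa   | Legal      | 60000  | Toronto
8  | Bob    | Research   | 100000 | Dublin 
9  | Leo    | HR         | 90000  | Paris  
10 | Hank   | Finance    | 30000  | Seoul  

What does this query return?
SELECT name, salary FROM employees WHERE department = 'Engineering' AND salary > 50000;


Filtering: department = 'Engineering' AND salary > 50000
Matching: 0 rows

Empty result set (0 rows)


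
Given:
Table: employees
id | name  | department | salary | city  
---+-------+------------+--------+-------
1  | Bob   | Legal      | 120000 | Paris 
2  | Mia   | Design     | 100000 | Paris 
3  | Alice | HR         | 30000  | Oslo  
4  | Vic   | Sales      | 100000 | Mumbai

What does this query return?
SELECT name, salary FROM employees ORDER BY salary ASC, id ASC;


Sorting by salary ASC, then id ASC for ties

4 rows:
Alice, 30000
Mia, 100000
Vic, 100000
Bob, 120000


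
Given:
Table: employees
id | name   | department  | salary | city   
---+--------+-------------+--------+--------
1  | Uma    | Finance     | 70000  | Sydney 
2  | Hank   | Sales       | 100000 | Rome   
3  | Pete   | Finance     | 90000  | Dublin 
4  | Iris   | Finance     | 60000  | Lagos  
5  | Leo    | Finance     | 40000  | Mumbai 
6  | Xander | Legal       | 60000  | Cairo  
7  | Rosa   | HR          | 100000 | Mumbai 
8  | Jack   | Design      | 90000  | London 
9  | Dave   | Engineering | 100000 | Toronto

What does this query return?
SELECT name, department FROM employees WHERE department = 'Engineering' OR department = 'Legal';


Filtering: department = 'Engineering' OR 'Legal'
Matching: 2 rows

2 rows:
Xander, Legal
Dave, Engineering


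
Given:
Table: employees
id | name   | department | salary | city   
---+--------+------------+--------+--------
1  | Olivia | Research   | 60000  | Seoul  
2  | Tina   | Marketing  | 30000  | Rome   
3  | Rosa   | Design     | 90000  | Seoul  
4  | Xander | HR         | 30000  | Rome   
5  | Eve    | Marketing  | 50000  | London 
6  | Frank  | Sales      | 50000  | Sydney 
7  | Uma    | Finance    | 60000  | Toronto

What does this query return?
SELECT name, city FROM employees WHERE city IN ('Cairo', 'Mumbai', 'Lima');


Filtering: city IN ('Cairo', 'Mumbai', 'Lima')
Matching: 0 rows

Empty result set (0 rows)


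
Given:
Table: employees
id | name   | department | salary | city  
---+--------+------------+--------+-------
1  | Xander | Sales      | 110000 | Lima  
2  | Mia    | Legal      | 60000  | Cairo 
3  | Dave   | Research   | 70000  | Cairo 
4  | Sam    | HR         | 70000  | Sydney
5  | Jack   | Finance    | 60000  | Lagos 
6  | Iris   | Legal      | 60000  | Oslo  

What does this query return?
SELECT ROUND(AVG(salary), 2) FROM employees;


SUM(salary) = 430000
COUNT = 6
ROUND(AVG, 2) = ROUND(430000 / 6, 2) = 71666.67

71666.67


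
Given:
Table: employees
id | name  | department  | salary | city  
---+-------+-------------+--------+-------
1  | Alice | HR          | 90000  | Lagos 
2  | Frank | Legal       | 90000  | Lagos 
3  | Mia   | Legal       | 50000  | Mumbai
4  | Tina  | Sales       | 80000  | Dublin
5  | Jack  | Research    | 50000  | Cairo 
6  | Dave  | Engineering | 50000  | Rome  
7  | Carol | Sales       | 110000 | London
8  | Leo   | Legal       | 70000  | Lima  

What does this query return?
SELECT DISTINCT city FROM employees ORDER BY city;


All 'city' values (row order): Lagos, Lagos, Mumbai, Dublin, Cairo, Rome, London, Lima
Removing duplicates leaves 7 unique value(s).

7 values:
Cairo
Dublin
Lagos
Lima
London
Mumbai
Rome


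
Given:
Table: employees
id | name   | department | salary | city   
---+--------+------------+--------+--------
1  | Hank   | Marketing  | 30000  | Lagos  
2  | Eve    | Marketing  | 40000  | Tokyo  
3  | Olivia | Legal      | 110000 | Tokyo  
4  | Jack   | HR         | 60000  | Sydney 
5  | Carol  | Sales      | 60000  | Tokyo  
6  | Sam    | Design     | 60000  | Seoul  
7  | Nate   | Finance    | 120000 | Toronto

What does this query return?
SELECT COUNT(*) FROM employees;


COUNT(*) counts all rows

7


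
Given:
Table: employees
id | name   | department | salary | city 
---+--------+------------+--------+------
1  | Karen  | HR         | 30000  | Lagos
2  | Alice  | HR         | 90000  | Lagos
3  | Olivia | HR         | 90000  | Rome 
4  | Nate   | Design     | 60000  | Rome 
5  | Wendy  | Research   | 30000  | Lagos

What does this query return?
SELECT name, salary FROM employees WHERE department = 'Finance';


Filtering: department = 'Finance'
Matching rows: 0

Empty result set (0 rows)


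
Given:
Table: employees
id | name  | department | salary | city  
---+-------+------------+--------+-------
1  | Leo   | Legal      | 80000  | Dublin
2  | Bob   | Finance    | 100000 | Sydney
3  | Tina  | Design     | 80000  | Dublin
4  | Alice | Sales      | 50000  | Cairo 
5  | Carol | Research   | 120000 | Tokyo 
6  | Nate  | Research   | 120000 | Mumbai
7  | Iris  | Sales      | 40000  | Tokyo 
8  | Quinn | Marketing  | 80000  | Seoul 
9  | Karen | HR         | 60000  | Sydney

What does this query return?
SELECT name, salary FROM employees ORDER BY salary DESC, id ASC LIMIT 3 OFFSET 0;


Sort by salary DESC (id ASC tiebreak), then skip 0 and take 3
Rows 1 through 3

3 rows:
Carol, 120000
Nate, 120000
Bob, 100000


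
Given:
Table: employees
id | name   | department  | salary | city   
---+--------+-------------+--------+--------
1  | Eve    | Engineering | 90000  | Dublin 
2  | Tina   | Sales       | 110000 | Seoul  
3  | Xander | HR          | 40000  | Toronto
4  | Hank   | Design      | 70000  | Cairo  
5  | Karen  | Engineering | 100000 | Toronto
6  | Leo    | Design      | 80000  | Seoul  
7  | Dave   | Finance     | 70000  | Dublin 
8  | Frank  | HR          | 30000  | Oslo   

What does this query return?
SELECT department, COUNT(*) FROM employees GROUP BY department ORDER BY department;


Assigning each row to its department group:
  Eve -> Engineering
  Tina -> Sales
  Xander -> HR
  Hank -> Design
  Karen -> Engineering
  Leo -> Design
  Dave -> Finance
  Frank -> HR


5 groups:
Design, 2
Engineering, 2
Finance, 1
HR, 2
Sales, 1


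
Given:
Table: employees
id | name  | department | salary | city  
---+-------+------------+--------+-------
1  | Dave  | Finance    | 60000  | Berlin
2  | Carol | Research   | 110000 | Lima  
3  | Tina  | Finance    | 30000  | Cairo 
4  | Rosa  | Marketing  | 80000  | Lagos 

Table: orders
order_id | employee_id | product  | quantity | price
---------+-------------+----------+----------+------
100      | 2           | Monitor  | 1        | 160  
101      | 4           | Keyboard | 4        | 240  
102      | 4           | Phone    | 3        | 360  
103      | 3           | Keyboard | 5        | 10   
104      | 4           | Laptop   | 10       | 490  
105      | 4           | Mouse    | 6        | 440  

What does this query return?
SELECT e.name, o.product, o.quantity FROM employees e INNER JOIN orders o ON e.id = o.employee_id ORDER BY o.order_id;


Joining employees.id = orders.employee_id:
  employee Carol (id=2) -> order Monitor
  employee Rosa (id=4) -> order Keyboard
  employee Rosa (id=4) -> order Phone
  employee Tina (id=3) -> order Keyboard
  employee Rosa (id=4) -> order Laptop
  employee Rosa (id=4) -> order Mouse


6 rows:
Carol, Monitor, 1
Rosa, Keyboard, 4
Rosa, Phone, 3
Tina, Keyboard, 5
Rosa, Laptop, 10
Rosa, Mouse, 6


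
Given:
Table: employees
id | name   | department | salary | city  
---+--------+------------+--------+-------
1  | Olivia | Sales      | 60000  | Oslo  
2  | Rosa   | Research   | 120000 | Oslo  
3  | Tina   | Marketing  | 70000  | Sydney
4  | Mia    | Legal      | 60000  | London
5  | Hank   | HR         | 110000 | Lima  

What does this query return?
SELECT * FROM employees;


SELECT * returns all 5 rows with all columns

5 rows:
1, Olivia, Sales, 60000, Oslo
2, Rosa, Research, 120000, Oslo
3, Tina, Marketing, 70000, Sydney
4, Mia, Legal, 60000, London
5, Hank, HR, 110000, Lima


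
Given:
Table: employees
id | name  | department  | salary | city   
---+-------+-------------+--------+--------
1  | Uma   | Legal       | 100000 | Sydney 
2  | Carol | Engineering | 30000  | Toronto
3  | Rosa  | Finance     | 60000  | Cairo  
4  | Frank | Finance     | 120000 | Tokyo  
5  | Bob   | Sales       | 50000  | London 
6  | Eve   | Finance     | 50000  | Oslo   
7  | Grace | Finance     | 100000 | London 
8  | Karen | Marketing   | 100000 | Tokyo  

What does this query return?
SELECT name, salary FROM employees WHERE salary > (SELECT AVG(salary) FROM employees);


Subquery: AVG(salary) = 76250.0
Filtering: salary > 76250.0
  Uma (100000) -> MATCH
  Frank (120000) -> MATCH
  Grace (100000) -> MATCH
  Karen (100000) -> MATCH


4 rows:
Uma, 100000
Frank, 120000
Grace, 100000
Karen, 100000


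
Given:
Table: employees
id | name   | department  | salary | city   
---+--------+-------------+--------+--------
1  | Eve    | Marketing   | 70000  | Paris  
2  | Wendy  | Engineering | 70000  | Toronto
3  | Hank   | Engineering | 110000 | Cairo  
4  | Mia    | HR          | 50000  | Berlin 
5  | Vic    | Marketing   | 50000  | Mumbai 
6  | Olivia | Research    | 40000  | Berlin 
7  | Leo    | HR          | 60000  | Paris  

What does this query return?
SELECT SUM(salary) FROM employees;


SUM(salary) = 70000 + 70000 + 110000 + 50000 + 50000 + 40000 + 60000 = 450000

450000


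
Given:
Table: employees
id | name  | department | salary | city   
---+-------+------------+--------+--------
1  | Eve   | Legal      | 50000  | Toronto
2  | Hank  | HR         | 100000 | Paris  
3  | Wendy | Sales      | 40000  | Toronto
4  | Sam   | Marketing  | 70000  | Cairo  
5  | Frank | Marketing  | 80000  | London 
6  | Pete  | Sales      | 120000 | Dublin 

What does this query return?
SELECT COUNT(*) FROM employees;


COUNT(*) counts all rows

6


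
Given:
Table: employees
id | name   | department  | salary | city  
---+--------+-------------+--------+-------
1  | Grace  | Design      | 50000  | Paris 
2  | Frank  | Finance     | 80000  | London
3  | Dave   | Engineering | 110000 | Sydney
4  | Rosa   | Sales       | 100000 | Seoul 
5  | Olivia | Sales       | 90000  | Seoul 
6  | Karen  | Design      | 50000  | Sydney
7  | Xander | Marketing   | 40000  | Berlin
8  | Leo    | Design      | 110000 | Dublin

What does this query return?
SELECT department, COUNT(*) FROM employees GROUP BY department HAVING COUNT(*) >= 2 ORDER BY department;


Groups with count >= 2:
  Design: 3 -> PASS
  Sales: 2 -> PASS
  Engineering: 1 -> filtered out
  Finance: 1 -> filtered out
  Marketing: 1 -> filtered out


2 groups:
Design, 3
Sales, 2


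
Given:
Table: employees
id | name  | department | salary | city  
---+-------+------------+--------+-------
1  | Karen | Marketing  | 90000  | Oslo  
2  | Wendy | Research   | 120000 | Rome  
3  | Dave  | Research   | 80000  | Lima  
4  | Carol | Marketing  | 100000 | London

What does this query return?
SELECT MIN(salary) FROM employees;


Salaries: 90000, 120000, 80000, 100000
MIN = 80000

80000


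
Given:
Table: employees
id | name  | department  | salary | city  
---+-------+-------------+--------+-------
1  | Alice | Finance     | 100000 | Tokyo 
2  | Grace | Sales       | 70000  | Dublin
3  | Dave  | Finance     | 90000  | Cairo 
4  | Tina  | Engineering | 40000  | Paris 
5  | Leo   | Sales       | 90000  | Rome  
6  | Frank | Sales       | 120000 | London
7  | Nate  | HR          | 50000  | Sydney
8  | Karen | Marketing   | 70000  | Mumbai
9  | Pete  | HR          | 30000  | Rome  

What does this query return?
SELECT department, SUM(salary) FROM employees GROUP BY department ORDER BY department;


Summing salary within each department:
  Engineering: 40000 = 40000
  Finance: 100000 + 90000 = 190000
  HR: 50000 + 30000 = 80000
  Marketing: 70000 = 70000
  Sales: 70000 + 90000 + 120000 = 280000


5 groups:
Engineering, 40000
Finance, 190000
HR, 80000
Marketing, 70000
Sales, 280000


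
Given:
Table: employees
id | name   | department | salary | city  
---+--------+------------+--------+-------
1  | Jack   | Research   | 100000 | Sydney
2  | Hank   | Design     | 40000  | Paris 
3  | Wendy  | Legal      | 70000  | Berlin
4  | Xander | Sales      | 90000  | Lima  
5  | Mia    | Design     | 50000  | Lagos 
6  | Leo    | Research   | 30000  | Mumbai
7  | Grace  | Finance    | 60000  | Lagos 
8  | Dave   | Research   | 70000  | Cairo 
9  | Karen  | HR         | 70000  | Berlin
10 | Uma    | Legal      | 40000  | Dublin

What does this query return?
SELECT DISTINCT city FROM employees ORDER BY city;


All 'city' values (row order): Sydney, Paris, Berlin, Lima, Lagos, Mumbai, Lagos, Cairo, Berlin, Dublin
Removing duplicates leaves 8 unique value(s).

8 values:
Berlin
Cairo
Dublin
Lagos
Lima
Mumbai
Paris
Sydney


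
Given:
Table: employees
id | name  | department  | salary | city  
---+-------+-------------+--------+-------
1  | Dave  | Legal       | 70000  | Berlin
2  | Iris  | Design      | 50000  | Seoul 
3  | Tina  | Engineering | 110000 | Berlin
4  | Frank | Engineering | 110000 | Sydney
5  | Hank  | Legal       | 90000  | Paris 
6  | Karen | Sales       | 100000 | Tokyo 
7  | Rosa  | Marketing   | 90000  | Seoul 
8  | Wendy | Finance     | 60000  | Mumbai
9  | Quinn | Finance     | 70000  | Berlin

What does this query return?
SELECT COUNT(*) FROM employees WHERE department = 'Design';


Counting rows where department = 'Design'
  Iris -> MATCH


1


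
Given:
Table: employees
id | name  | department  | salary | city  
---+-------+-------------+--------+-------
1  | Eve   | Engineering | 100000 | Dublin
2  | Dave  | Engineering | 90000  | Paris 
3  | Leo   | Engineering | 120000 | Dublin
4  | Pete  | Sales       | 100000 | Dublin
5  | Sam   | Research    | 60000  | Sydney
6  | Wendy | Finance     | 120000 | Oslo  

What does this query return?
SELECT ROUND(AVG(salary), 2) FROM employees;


SUM(salary) = 590000
COUNT = 6
ROUND(AVG, 2) = ROUND(590000 / 6, 2) = 98333.33

98333.33


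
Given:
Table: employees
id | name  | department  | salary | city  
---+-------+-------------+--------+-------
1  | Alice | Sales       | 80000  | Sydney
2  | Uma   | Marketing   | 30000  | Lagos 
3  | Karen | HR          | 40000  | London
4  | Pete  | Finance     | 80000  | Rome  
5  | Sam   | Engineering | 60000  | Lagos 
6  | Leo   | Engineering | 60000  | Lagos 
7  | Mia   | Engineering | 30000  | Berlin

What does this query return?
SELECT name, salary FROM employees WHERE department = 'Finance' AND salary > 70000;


Filtering: department = 'Finance' AND salary > 70000
Matching: 1 rows

1 rows:
Pete, 80000


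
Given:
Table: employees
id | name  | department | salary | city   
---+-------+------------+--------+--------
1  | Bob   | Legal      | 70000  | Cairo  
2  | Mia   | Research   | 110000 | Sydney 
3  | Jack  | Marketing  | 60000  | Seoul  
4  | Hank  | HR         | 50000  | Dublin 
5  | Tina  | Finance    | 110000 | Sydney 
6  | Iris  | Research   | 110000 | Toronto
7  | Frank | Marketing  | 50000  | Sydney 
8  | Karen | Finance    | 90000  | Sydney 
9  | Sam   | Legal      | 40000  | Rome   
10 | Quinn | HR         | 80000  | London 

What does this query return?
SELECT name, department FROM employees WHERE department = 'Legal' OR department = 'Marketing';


Filtering: department = 'Legal' OR 'Marketing'
Matching: 4 rows

4 rows:
Bob, Legal
Jack, Marketing
Frank, Marketing
Sam, Legal


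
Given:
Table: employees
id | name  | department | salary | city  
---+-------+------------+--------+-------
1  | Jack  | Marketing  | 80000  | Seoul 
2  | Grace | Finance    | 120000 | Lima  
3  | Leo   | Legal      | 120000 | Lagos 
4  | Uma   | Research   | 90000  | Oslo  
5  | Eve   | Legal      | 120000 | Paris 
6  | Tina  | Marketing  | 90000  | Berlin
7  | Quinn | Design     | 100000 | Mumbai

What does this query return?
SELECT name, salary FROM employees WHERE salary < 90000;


Filtering: salary < 90000
Matching: 1 rows

1 rows:
Jack, 80000


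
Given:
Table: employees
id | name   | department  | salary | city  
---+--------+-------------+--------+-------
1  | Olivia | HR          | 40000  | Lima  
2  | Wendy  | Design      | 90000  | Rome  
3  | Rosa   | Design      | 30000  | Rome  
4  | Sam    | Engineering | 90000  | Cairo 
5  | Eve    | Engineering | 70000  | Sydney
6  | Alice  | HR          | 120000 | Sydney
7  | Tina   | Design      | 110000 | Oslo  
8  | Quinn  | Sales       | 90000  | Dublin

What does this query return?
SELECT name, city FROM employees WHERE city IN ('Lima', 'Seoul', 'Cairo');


Filtering: city IN ('Lima', 'Seoul', 'Cairo')
Matching: 2 rows

2 rows:
Olivia, Lima
Sam, Cairo


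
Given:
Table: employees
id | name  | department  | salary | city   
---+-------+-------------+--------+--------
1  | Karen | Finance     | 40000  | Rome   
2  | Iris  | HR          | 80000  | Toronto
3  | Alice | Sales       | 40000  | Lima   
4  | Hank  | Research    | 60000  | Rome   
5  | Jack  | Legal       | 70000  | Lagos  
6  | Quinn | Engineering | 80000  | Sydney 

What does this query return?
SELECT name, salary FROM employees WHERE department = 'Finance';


Filtering: department = 'Finance'
Matching rows: 1

1 rows:
Karen, 40000


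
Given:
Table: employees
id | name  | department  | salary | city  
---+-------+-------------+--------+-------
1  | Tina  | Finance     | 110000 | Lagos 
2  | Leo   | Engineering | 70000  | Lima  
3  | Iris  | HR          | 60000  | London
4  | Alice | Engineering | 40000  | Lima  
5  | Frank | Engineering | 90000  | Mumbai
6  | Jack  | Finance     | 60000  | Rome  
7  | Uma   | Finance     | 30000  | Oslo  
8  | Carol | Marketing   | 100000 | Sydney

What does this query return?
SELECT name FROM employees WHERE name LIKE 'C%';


LIKE 'C%' matches names starting with 'C'
Matching: 1

1 rows:
Carol


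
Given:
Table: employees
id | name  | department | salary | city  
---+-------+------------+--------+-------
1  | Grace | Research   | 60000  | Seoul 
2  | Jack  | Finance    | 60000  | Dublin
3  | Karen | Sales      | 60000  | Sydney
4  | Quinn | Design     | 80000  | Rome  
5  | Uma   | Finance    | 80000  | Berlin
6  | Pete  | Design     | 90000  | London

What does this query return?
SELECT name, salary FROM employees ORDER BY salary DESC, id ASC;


Sorting by salary DESC, then id ASC for ties

6 rows:
Pete, 90000
Quinn, 80000
Uma, 80000
Grace, 60000
Jack, 60000
Karen, 60000


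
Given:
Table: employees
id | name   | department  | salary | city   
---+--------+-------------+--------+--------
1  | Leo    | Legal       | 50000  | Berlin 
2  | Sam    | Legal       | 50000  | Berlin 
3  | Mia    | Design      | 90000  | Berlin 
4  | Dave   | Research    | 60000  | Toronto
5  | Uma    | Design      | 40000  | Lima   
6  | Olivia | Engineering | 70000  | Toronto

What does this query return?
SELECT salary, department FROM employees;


Projecting columns: salary, department

6 rows:
50000, Legal
50000, Legal
90000, Design
60000, Research
40000, Design
70000, Engineering


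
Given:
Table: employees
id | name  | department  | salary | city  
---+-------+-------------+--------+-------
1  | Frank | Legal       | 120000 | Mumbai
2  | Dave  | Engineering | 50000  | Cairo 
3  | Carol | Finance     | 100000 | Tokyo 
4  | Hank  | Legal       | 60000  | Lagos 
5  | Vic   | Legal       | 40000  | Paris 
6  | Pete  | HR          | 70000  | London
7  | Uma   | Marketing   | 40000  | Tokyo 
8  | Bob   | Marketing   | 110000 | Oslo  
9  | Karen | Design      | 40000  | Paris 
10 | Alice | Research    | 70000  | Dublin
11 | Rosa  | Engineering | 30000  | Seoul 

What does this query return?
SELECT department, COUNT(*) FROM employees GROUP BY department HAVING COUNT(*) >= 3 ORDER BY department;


Groups with count >= 3:
  Legal: 3 -> PASS
  Design: 1 -> filtered out
  Engineering: 2 -> filtered out
  Finance: 1 -> filtered out
  HR: 1 -> filtered out
  Marketing: 2 -> filtered out
  Research: 1 -> filtered out


1 groups:
Legal, 3
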